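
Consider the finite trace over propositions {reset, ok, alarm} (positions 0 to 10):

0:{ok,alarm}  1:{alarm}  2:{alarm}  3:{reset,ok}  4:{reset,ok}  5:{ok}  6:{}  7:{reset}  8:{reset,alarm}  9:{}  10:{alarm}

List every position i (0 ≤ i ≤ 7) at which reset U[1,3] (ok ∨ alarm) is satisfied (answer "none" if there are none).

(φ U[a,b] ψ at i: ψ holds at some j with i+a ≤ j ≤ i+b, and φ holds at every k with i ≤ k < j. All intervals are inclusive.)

3, 4, 7

Evaluate at each i in [0,7]:
  i=0: ✗ (lhs fails at k=0 before rhs at j=1)
  i=1: ✗ (lhs fails at k=1 before rhs at j=2)
  i=2: ✗ (lhs fails at k=2 before rhs at j=3)
  i=3: ✓ (rhs at j=4; lhs holds on [3,3])
  i=4: ✓ (rhs at j=5; lhs holds on [4,4])
  i=5: ✗ (lhs fails at k=5 before rhs at j=8)
  i=6: ✗ (lhs fails at k=6 before rhs at j=8)
  i=7: ✓ (rhs at j=8; lhs holds on [7,7])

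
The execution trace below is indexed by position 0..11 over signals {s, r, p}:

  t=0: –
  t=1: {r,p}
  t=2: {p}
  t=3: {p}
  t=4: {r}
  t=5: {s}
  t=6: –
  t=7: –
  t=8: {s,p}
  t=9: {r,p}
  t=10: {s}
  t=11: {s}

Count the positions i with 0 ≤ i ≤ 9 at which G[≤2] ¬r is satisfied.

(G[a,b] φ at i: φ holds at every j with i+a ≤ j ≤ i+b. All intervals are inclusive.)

2

Evaluate at each i in [0,9]:
  i=0: ✗ (fails at j=1)
  i=1: ✗ (fails at j=1)
  i=2: ✗ (fails at j=4)
  i=3: ✗ (fails at j=4)
  i=4: ✗ (fails at j=4)
  i=5: ✓ (all of [5,7])
  i=6: ✓ (all of [6,8])
  i=7: ✗ (fails at j=9)
  i=8: ✗ (fails at j=9)
  i=9: ✗ (fails at j=9)
Positions where it holds: {5, 6} → 2.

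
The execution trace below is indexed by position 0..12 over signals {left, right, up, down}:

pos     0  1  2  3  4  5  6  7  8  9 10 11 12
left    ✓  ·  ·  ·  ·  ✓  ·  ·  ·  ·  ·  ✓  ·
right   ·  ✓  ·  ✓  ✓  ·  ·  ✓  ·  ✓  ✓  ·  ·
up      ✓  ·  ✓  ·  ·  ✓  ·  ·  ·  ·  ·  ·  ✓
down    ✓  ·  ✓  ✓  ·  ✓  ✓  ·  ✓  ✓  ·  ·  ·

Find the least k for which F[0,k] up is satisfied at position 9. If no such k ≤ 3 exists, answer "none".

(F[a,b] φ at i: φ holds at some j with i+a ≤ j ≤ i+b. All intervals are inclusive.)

Scan j = 9,10,… for up:
  j=9: fails
  j=10: fails
  j=11: fails
  j=12: holds
First hit at j=12, so smallest k = 12-9 = 3.

3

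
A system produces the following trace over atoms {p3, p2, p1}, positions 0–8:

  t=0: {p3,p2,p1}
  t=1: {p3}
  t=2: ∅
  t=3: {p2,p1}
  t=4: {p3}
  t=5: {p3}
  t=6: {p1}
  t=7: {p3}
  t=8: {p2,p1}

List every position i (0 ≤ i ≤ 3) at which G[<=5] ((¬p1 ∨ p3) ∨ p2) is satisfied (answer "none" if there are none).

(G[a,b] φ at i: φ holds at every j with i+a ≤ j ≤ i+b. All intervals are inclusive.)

0

Evaluate at each i in [0,3]:
  i=0: ✓ (all of [0,5])
  i=1: ✗ (fails at j=6)
  i=2: ✗ (fails at j=6)
  i=3: ✗ (fails at j=6)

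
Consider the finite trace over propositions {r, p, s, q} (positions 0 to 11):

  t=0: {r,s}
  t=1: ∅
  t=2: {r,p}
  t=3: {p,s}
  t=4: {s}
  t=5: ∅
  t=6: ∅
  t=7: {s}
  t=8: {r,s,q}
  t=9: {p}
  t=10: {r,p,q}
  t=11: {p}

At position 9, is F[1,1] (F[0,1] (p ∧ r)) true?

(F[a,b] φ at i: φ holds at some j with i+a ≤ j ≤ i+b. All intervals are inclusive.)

Check F[0,1] (p ∧ r) at each j in [10,10]:
  j=10: holds (witness at 10)
Found at j=10 → formula holds.

True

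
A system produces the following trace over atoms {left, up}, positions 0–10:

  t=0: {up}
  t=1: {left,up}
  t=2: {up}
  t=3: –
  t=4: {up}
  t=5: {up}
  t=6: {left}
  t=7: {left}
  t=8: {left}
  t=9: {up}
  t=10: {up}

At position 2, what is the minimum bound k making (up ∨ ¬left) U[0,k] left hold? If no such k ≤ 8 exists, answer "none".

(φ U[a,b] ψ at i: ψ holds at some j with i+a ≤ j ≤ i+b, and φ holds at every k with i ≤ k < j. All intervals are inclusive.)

4

Need earliest j ≥ 2 with left, and (up ∨ ¬left) at every k in [2,j-1].
  j=2: rhs fails.
  j=3: rhs fails.
  j=4: rhs fails.
  j=5: rhs fails.
  j=6: rhs holds; lhs holds on [2,5]. k = 4.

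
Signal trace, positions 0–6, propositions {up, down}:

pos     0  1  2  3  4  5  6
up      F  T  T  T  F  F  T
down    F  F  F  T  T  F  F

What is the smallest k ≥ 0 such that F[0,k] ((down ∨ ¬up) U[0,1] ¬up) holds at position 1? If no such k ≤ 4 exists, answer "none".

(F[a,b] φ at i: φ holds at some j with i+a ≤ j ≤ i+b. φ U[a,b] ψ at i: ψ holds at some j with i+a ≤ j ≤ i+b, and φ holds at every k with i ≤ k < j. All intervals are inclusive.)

Scan j = 1,2,… for ((down ∨ ¬up) U[0,1] ¬up):
  j=1: fails
  j=2: fails
  j=3: holds
First hit at j=3, so smallest k = 3-1 = 2.

2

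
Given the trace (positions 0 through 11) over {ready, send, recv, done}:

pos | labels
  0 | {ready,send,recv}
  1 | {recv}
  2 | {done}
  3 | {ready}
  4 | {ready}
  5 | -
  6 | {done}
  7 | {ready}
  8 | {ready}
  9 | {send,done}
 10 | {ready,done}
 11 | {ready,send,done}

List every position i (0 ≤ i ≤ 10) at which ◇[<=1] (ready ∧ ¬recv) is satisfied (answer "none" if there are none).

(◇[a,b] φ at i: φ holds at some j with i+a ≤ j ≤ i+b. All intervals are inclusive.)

Evaluate at each i in [0,10]:
  i=0: ✗ (none in [0,1])
  i=1: ✗ (none in [1,2])
  i=2: ✓ (witness j=3)
  i=3: ✓ (witness j=3)
  i=4: ✓ (witness j=4)
  i=5: ✗ (none in [5,6])
  i=6: ✓ (witness j=7)
  i=7: ✓ (witness j=7)
  i=8: ✓ (witness j=8)
  i=9: ✓ (witness j=10)
  i=10: ✓ (witness j=10)

2, 3, 4, 6, 7, 8, 9, 10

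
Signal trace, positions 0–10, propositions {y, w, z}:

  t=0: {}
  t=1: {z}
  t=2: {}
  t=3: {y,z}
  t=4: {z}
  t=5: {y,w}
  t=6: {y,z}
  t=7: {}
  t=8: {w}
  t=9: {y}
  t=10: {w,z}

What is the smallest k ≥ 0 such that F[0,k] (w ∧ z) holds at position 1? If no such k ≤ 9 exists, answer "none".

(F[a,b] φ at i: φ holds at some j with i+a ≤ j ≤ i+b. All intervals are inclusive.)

9

Scan j = 1,2,… for (w ∧ z):
  j=1: fails
  j=2: fails
  j=3: fails
  j=4: fails
  j=5: fails
  j=6: fails
  j=7: fails
  j=8: fails
  j=9: fails
  j=10: holds
First hit at j=10, so smallest k = 10-1 = 9.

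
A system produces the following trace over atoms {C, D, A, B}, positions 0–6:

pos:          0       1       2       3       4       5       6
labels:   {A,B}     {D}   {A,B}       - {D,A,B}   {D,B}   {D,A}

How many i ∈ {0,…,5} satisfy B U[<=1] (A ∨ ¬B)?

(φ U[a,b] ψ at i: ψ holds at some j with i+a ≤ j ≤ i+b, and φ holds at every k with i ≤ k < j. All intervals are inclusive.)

6

Evaluate at each i in [0,5]:
  i=0: ✓ (rhs at j=0)
  i=1: ✓ (rhs at j=1)
  i=2: ✓ (rhs at j=2)
  i=3: ✓ (rhs at j=3)
  i=4: ✓ (rhs at j=4)
  i=5: ✓ (rhs at j=6; lhs holds on [5,5])
Positions where it holds: {0, 1, 2, 3, 4, 5} → 6.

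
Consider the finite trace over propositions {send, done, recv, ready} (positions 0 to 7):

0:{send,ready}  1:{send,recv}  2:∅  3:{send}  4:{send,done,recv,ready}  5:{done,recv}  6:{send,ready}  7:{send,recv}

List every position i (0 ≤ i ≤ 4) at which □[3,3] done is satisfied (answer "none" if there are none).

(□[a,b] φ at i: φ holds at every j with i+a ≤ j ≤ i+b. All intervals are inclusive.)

1, 2

Evaluate at each i in [0,4]:
  i=0: ✗ (fails at j=3)
  i=1: ✓ (all of [4,4])
  i=2: ✓ (all of [5,5])
  i=3: ✗ (fails at j=6)
  i=4: ✗ (fails at j=7)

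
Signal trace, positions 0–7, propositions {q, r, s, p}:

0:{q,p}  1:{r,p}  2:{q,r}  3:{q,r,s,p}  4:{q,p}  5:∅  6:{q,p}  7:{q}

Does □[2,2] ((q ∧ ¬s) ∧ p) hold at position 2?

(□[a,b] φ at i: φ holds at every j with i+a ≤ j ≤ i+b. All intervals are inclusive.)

Check ((q ∧ ¬s) ∧ p) at every j in [4,4]:
  j=4: true
All positions satisfy it → formula holds.

True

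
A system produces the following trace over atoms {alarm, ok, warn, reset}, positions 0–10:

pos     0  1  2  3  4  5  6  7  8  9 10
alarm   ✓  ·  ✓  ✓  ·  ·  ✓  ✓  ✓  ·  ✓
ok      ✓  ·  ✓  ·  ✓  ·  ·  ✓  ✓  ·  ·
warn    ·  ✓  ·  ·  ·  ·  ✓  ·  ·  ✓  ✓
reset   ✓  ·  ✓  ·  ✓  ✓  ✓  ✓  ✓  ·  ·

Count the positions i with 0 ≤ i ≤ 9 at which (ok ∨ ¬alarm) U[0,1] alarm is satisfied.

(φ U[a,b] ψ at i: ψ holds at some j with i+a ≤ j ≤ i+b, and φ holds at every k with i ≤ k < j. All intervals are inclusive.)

Evaluate at each i in [0,9]:
  i=0: ✓ (rhs at j=0)
  i=1: ✓ (rhs at j=2; lhs holds on [1,1])
  i=2: ✓ (rhs at j=2)
  i=3: ✓ (rhs at j=3)
  i=4: ✗ (no rhs in [4,5])
  i=5: ✓ (rhs at j=6; lhs holds on [5,5])
  i=6: ✓ (rhs at j=6)
  i=7: ✓ (rhs at j=7)
  i=8: ✓ (rhs at j=8)
  i=9: ✓ (rhs at j=10; lhs holds on [9,9])
Positions where it holds: {0, 1, 2, 3, 5, 6, 7, 8, 9} → 9.

9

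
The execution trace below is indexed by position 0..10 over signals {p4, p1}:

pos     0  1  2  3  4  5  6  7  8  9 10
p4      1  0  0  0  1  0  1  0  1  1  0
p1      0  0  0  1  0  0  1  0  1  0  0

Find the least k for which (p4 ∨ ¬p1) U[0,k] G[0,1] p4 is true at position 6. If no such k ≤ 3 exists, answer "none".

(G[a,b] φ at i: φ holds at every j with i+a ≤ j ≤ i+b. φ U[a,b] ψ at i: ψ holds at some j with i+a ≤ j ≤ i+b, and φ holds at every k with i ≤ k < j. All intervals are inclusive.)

2

Need earliest j ≥ 6 with G[0,1] p4, and (p4 ∨ ¬p1) at every k in [6,j-1].
  j=6: rhs fails.
  j=7: rhs fails.
  j=8: rhs holds; lhs holds on [6,7]. k = 2.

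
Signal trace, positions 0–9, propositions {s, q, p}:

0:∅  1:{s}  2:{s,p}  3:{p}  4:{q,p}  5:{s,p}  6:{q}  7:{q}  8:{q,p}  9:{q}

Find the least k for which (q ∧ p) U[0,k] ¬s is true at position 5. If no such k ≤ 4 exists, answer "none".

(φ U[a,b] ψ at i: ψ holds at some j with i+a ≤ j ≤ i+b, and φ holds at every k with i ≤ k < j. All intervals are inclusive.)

Need earliest j ≥ 5 with ¬s, and (q ∧ p) at every k in [5,j-1].
  j=5: rhs fails.
  j=6: rhs holds but lhs fails at k=5.
  j=7: rhs holds but lhs fails at k=5.
  j=8: rhs holds but lhs fails at k=5.
  j=9: rhs holds but lhs fails at k=5.
No witness within the range → none.

none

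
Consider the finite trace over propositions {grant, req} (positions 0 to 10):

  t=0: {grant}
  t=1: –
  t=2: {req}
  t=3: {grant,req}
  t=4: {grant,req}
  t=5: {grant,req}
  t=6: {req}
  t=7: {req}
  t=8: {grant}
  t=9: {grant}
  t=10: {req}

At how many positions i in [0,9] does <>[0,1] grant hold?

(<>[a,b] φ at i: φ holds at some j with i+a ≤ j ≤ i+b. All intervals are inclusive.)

Evaluate at each i in [0,9]:
  i=0: ✓ (witness j=0)
  i=1: ✗ (none in [1,2])
  i=2: ✓ (witness j=3)
  i=3: ✓ (witness j=3)
  i=4: ✓ (witness j=4)
  i=5: ✓ (witness j=5)
  i=6: ✗ (none in [6,7])
  i=7: ✓ (witness j=8)
  i=8: ✓ (witness j=8)
  i=9: ✓ (witness j=9)
Positions where it holds: {0, 2, 3, 4, 5, 7, 8, 9} → 8.

8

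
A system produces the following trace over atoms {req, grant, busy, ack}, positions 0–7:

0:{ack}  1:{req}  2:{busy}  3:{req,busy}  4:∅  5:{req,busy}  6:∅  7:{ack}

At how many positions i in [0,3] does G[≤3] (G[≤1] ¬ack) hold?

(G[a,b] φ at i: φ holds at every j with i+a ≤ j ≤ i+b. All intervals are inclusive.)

Evaluate at each i in [0,3]:
  i=0: ✗ (fails at j=0)
  i=1: ✓ (all of [1,4])
  i=2: ✓ (all of [2,5])
  i=3: ✗ (fails at j=6)
Positions where it holds: {1, 2} → 2.

2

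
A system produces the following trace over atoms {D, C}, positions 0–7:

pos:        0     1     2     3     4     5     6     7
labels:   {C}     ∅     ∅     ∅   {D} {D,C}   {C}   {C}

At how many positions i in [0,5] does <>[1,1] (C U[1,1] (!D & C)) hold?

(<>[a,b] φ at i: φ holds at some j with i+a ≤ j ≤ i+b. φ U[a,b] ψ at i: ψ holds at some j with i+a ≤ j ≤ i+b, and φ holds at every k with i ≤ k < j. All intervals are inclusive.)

Evaluate at each i in [0,5]:
  i=0: ✗ (none in [1,1])
  i=1: ✗ (none in [2,2])
  i=2: ✗ (none in [3,3])
  i=3: ✗ (none in [4,4])
  i=4: ✓ (witness j=5)
  i=5: ✓ (witness j=6)
Positions where it holds: {4, 5} → 2.

2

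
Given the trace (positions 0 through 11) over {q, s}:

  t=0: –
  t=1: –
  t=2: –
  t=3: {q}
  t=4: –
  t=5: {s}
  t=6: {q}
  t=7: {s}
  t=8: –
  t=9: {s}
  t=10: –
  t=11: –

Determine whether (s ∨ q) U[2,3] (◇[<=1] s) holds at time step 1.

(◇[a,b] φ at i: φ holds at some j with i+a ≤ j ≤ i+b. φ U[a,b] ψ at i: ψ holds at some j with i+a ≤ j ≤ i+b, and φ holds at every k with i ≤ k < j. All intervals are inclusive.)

False

Need some j in [3,4] with ◇[<=1] s, and (s ∨ q) at every k in [1,j-1].
  j=3: ◇[<=1] s — fails (none in [3,4]).
  j=4: ◇[<=1] s holds, but (s ∨ q) fails at k=1 → not this j.
No j in the window works → until fails.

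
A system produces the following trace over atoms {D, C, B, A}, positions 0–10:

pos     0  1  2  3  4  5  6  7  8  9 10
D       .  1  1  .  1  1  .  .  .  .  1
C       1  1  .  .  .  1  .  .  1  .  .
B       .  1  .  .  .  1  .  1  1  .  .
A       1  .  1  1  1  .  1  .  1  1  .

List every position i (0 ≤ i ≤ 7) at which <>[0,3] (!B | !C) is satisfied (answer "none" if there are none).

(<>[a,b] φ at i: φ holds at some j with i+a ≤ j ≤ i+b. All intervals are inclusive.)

Evaluate at each i in [0,7]:
  i=0: ✓ (witness j=0)
  i=1: ✓ (witness j=2)
  i=2: ✓ (witness j=2)
  i=3: ✓ (witness j=3)
  i=4: ✓ (witness j=4)
  i=5: ✓ (witness j=6)
  i=6: ✓ (witness j=6)
  i=7: ✓ (witness j=7)

0, 1, 2, 3, 4, 5, 6, 7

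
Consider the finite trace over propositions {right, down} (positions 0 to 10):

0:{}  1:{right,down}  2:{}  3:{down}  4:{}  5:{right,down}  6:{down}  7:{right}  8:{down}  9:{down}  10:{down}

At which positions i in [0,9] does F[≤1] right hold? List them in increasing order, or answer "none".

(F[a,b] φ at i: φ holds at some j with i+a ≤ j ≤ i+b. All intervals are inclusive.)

Evaluate at each i in [0,9]:
  i=0: ✓ (witness j=1)
  i=1: ✓ (witness j=1)
  i=2: ✗ (none in [2,3])
  i=3: ✗ (none in [3,4])
  i=4: ✓ (witness j=5)
  i=5: ✓ (witness j=5)
  i=6: ✓ (witness j=7)
  i=7: ✓ (witness j=7)
  i=8: ✗ (none in [8,9])
  i=9: ✗ (none in [9,10])

0, 1, 4, 5, 6, 7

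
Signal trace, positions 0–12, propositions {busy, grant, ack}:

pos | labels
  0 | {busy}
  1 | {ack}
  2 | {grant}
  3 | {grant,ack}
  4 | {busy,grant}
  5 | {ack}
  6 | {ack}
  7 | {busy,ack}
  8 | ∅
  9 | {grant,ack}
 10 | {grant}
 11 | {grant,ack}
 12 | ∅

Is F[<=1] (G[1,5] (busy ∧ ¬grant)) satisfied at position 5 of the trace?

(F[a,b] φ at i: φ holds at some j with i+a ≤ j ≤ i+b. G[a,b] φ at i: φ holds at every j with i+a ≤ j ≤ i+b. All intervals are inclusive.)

Check G[1,5] (busy ∧ ¬grant) at each j in [5,6]:
  j=5: fails at 6
  j=6: fails at 8
No position in the window satisfies it → formula fails.

False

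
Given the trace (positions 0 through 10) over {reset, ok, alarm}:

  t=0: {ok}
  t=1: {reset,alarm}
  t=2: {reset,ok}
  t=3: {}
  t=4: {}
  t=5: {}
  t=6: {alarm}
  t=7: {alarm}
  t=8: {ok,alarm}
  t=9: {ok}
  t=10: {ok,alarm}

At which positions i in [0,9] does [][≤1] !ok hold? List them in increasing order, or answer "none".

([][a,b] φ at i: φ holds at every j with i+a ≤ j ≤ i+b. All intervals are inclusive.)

3, 4, 5, 6

Evaluate at each i in [0,9]:
  i=0: ✗ (fails at j=0)
  i=1: ✗ (fails at j=2)
  i=2: ✗ (fails at j=2)
  i=3: ✓ (all of [3,4])
  i=4: ✓ (all of [4,5])
  i=5: ✓ (all of [5,6])
  i=6: ✓ (all of [6,7])
  i=7: ✗ (fails at j=8)
  i=8: ✗ (fails at j=8)
  i=9: ✗ (fails at j=9)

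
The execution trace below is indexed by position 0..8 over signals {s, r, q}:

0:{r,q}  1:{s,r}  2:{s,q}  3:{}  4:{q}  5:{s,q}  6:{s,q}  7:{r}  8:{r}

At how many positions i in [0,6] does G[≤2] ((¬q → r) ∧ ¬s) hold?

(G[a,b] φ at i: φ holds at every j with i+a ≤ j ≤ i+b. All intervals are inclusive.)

Evaluate at each i in [0,6]:
  i=0: ✗ (fails at j=1)
  i=1: ✗ (fails at j=1)
  i=2: ✗ (fails at j=2)
  i=3: ✗ (fails at j=3)
  i=4: ✗ (fails at j=5)
  i=5: ✗ (fails at j=5)
  i=6: ✗ (fails at j=6)
Positions where it holds: {} → 0.

0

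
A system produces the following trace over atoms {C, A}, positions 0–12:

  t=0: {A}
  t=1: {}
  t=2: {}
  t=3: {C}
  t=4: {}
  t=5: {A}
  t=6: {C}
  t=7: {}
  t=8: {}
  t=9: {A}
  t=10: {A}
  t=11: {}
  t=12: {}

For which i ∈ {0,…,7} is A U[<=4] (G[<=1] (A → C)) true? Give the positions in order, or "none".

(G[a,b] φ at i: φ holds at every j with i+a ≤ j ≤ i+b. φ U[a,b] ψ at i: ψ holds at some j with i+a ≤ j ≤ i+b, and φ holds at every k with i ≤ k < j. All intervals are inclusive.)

Evaluate at each i in [0,7]:
  i=0: ✓ (rhs at j=1; lhs holds on [0,0])
  i=1: ✓ (rhs at j=1)
  i=2: ✓ (rhs at j=2)
  i=3: ✓ (rhs at j=3)
  i=4: ✗ (lhs fails at k=4 before rhs at j=6)
  i=5: ✓ (rhs at j=6; lhs holds on [5,5])
  i=6: ✓ (rhs at j=6)
  i=7: ✓ (rhs at j=7)

0, 1, 2, 3, 5, 6, 7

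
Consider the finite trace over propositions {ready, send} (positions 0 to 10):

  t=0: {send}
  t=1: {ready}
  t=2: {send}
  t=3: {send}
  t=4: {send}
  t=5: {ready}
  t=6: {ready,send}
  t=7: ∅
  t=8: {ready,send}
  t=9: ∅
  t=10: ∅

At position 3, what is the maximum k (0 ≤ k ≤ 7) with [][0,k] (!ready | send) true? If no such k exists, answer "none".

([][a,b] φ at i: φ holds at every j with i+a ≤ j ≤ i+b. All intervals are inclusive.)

1

(!ready | send) must hold from j=3 onward; find where it first fails.
  j=3: holds
  j=4: holds
  j=5: fails
Holds on [3,4], so largest k = 1.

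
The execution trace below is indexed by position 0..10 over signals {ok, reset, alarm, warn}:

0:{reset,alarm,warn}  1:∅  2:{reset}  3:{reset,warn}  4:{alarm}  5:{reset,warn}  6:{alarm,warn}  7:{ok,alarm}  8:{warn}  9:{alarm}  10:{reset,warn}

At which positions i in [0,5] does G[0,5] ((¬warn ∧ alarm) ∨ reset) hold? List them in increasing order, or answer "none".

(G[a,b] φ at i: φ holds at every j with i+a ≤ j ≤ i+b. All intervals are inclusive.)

none

Evaluate at each i in [0,5]:
  i=0: ✗ (fails at j=1)
  i=1: ✗ (fails at j=1)
  i=2: ✗ (fails at j=6)
  i=3: ✗ (fails at j=6)
  i=4: ✗ (fails at j=6)
  i=5: ✗ (fails at j=6)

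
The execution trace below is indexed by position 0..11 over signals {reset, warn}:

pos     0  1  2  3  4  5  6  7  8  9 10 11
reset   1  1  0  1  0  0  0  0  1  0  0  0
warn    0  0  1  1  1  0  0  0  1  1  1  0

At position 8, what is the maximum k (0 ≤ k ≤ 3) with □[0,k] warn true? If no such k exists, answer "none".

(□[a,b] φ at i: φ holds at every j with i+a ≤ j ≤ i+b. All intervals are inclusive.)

warn must hold from j=8 onward; find where it first fails.
  j=8: holds
  j=9: holds
  j=10: holds
  j=11: fails
Holds on [8,10], so largest k = 2.

2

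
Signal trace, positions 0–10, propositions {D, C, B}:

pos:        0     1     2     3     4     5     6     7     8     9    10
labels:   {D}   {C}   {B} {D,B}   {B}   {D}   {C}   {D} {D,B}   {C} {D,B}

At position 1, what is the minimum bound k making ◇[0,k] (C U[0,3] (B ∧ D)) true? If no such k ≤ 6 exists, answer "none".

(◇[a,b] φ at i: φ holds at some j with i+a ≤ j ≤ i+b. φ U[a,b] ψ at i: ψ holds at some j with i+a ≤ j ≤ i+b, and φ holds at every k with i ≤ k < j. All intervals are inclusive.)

2

Scan j = 1,2,… for (C U[0,3] (B ∧ D)):
  j=1: fails
  j=2: fails
  j=3: holds
First hit at j=3, so smallest k = 3-1 = 2.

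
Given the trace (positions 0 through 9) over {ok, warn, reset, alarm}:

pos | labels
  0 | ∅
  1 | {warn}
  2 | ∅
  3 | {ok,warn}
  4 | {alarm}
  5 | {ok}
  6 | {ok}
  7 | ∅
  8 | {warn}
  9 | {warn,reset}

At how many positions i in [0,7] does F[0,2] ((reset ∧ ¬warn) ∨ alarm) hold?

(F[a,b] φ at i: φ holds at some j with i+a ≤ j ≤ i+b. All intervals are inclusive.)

3

Evaluate at each i in [0,7]:
  i=0: ✗ (none in [0,2])
  i=1: ✗ (none in [1,3])
  i=2: ✓ (witness j=4)
  i=3: ✓ (witness j=4)
  i=4: ✓ (witness j=4)
  i=5: ✗ (none in [5,7])
  i=6: ✗ (none in [6,8])
  i=7: ✗ (none in [7,9])
Positions where it holds: {2, 3, 4} → 3.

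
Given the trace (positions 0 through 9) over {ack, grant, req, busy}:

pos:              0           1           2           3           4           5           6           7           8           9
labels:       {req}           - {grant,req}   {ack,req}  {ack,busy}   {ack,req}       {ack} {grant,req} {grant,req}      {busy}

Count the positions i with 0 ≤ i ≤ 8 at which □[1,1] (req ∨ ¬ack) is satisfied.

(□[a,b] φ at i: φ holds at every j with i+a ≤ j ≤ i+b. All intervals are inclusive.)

Evaluate at each i in [0,8]:
  i=0: ✓ (all of [1,1])
  i=1: ✓ (all of [2,2])
  i=2: ✓ (all of [3,3])
  i=3: ✗ (fails at j=4)
  i=4: ✓ (all of [5,5])
  i=5: ✗ (fails at j=6)
  i=6: ✓ (all of [7,7])
  i=7: ✓ (all of [8,8])
  i=8: ✓ (all of [9,9])
Positions where it holds: {0, 1, 2, 4, 6, 7, 8} → 7.

7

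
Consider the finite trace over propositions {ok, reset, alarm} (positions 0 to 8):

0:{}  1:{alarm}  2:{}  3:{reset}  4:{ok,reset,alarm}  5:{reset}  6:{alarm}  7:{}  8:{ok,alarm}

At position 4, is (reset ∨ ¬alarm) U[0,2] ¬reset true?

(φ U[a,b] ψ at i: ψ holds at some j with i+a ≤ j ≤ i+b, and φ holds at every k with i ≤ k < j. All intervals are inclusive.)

Need some j in [4,6] with ¬reset, and (reset ∨ ¬alarm) at every k in [4,j-1].
  j=4: ¬reset false.
  j=5: ¬reset false.
  j=6: ¬reset holds; (reset ∨ ¬alarm) holds at every k in [4,5] → satisfied.

Holds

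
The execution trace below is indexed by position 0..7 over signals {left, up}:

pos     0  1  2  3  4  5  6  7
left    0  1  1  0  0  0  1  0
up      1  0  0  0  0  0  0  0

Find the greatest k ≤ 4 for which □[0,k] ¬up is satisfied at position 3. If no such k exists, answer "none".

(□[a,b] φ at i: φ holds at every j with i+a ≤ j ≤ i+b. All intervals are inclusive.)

4

¬up must hold from j=3 onward; find where it first fails.
  j=3: holds
  j=4: holds
  j=5: holds
  j=6: holds
  j=7: holds
Holds through j=7; largest k = 4.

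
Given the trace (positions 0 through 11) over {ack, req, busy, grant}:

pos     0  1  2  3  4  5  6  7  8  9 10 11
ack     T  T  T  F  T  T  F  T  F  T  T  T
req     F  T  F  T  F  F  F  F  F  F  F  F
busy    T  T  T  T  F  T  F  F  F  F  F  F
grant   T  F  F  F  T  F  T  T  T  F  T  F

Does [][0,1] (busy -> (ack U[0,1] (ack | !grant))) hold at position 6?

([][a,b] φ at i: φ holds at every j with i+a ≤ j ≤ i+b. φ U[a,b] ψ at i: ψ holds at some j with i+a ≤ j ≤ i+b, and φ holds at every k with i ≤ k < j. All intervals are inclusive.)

Holds

Check (busy -> (ack U[0,1] (ack | !grant))) at every j in [6,7]:
  j=6: antecedent false → ✓
  j=7: antecedent false → ✓
All positions satisfy it → formula holds.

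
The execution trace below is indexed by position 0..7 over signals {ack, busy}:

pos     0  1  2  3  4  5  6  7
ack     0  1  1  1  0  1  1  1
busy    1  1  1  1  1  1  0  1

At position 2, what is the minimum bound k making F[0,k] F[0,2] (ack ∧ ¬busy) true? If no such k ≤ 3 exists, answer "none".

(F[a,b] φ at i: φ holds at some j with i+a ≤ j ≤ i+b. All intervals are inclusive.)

2

Scan j = 2,3,… for F[0,2] (ack ∧ ¬busy):
  j=2: fails
  j=3: fails
  j=4: holds
First hit at j=4, so smallest k = 4-2 = 2.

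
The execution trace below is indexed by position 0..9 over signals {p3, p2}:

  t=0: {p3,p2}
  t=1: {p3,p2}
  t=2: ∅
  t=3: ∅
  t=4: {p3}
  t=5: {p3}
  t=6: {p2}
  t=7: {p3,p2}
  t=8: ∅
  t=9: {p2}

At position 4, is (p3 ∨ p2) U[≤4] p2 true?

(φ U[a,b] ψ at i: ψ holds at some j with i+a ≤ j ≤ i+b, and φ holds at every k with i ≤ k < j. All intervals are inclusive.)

Need some j in [4,8] with p2, and (p3 ∨ p2) at every k in [4,j-1].
  j=4: p2 false.
  j=5: p2 false.
  j=6: p2 holds; (p3 ∨ p2) holds at every k in [4,5] → satisfied.

True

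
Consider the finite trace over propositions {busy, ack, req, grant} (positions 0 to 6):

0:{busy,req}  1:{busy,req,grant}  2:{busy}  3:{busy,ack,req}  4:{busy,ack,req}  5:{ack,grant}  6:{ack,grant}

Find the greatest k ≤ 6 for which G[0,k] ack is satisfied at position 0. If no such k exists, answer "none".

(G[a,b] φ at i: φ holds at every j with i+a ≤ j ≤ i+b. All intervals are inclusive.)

ack must hold from j=0 onward; find where it first fails.
  j=0: fails → no k works.

none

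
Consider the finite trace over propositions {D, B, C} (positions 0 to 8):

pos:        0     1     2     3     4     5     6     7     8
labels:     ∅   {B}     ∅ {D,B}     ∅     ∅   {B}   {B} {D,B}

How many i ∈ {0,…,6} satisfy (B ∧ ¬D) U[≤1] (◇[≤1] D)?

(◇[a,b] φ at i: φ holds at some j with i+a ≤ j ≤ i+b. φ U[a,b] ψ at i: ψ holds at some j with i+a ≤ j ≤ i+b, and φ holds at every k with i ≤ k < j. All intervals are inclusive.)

Evaluate at each i in [0,6]:
  i=0: ✗ (no rhs in [0,1])
  i=1: ✓ (rhs at j=2; lhs holds on [1,1])
  i=2: ✓ (rhs at j=2)
  i=3: ✓ (rhs at j=3)
  i=4: ✗ (no rhs in [4,5])
  i=5: ✗ (no rhs in [5,6])
  i=6: ✓ (rhs at j=7; lhs holds on [6,6])
Positions where it holds: {1, 2, 3, 6} → 4.

4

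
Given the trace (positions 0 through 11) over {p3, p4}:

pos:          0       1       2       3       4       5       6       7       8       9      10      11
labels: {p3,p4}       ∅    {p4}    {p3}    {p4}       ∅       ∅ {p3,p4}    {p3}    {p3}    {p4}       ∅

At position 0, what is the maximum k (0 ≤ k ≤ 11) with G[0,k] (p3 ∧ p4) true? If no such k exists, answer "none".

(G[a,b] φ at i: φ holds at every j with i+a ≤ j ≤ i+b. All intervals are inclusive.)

0

(p3 ∧ p4) must hold from j=0 onward; find where it first fails.
  j=0: holds
  j=1: fails
Holds on [0,0], so largest k = 0.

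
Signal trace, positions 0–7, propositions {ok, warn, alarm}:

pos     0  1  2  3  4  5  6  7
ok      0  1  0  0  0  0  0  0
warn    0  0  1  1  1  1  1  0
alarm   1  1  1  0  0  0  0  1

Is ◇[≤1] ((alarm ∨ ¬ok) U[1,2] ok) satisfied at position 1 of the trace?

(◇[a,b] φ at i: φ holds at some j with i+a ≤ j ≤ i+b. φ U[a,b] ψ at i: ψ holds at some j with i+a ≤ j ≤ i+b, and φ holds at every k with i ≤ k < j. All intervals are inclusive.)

No

Check ((alarm ∨ ¬ok) U[1,2] ok) at each j in [1,2]:
  j=1: fails
  j=2: fails
No position in the window satisfies it → formula fails.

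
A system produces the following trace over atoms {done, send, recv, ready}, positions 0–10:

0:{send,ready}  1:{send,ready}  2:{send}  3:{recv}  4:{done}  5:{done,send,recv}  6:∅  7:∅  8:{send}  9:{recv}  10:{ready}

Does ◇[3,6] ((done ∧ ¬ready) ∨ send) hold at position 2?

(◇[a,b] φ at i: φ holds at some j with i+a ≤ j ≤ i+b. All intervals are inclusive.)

Check ((done ∧ ¬ready) ∨ send) at each j in [5,8]:
  j=5: true
  j=6: false
  j=7: false
  j=8: true
Found at j=5 → formula holds.

Yes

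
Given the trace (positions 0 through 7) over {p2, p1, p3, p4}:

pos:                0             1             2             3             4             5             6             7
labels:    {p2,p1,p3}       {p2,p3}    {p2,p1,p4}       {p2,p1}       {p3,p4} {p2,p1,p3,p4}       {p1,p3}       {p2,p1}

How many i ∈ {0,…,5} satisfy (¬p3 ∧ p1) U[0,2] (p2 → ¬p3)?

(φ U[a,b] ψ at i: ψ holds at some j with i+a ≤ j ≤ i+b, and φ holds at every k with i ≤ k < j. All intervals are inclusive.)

3

Evaluate at each i in [0,5]:
  i=0: ✗ (lhs fails at k=0 before rhs at j=2)
  i=1: ✗ (lhs fails at k=1 before rhs at j=2)
  i=2: ✓ (rhs at j=2)
  i=3: ✓ (rhs at j=3)
  i=4: ✓ (rhs at j=4)
  i=5: ✗ (lhs fails at k=5 before rhs at j=6)
Positions where it holds: {2, 3, 4} → 3.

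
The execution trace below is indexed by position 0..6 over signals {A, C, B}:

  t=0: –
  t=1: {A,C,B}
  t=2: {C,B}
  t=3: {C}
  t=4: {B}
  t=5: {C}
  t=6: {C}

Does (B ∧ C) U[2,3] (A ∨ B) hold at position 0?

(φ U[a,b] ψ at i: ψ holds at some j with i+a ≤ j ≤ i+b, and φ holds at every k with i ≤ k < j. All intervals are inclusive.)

No

Need some j in [2,3] with (A ∨ B), and (B ∧ C) at every k in [0,j-1].
  j=2: (A ∨ B) holds, but (B ∧ C) fails at k=0 → not this j.
  j=3: (A ∨ B) false.
No j in the window works → until fails.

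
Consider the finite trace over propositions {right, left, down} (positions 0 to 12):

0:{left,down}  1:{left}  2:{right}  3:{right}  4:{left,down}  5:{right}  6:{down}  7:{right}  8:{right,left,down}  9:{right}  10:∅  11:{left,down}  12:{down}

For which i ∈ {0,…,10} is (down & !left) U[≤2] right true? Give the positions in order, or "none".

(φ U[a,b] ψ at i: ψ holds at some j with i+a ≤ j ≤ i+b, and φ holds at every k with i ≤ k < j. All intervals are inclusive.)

Evaluate at each i in [0,10]:
  i=0: ✗ (lhs fails at k=0 before rhs at j=2)
  i=1: ✗ (lhs fails at k=1 before rhs at j=2)
  i=2: ✓ (rhs at j=2)
  i=3: ✓ (rhs at j=3)
  i=4: ✗ (lhs fails at k=4 before rhs at j=5)
  i=5: ✓ (rhs at j=5)
  i=6: ✓ (rhs at j=7; lhs holds on [6,6])
  i=7: ✓ (rhs at j=7)
  i=8: ✓ (rhs at j=8)
  i=9: ✓ (rhs at j=9)
  i=10: ✗ (no rhs in [10,12])

2, 3, 5, 6, 7, 8, 9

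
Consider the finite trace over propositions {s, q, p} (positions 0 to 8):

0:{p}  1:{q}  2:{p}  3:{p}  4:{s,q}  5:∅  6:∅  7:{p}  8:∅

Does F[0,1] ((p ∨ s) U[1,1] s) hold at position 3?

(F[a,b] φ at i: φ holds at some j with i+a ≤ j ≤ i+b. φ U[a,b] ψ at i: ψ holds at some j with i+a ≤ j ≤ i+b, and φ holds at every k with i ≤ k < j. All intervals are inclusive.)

Holds

Check ((p ∨ s) U[1,1] s) at each j in [3,4]:
  j=3: holds
  j=4: fails
Found at j=3 → formula holds.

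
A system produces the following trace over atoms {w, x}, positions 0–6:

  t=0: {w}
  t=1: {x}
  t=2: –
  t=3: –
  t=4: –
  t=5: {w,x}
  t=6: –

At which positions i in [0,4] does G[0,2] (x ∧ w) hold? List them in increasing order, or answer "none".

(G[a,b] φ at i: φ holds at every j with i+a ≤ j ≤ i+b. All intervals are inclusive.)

none

Evaluate at each i in [0,4]:
  i=0: ✗ (fails at j=0)
  i=1: ✗ (fails at j=1)
  i=2: ✗ (fails at j=2)
  i=3: ✗ (fails at j=3)
  i=4: ✗ (fails at j=4)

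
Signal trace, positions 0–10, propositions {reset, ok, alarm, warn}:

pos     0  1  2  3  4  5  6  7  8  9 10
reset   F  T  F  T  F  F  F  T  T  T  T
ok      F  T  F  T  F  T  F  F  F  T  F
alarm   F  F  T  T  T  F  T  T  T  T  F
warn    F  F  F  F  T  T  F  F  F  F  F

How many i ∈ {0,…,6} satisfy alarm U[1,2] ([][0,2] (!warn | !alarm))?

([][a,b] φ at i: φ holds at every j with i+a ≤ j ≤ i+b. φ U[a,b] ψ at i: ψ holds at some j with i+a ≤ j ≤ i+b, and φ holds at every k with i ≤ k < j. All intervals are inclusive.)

3

Evaluate at each i in [0,6]:
  i=0: ✗ (lhs fails at k=0 before rhs at j=1)
  i=1: ✗ (no rhs in [2,3])
  i=2: ✗ (no rhs in [3,4])
  i=3: ✓ (rhs at j=5; lhs holds on [3,4])
  i=4: ✓ (rhs at j=5; lhs holds on [4,4])
  i=5: ✗ (lhs fails at k=5 before rhs at j=6)
  i=6: ✓ (rhs at j=7; lhs holds on [6,6])
Positions where it holds: {3, 4, 6} → 3.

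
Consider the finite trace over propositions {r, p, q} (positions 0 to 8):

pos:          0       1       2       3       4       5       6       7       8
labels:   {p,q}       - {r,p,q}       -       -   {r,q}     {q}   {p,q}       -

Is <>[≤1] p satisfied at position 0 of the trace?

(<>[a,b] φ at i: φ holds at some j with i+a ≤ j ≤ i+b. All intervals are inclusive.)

True

Check p at each j in [0,1]:
  j=0: true
  j=1: false
Found at j=0 → formula holds.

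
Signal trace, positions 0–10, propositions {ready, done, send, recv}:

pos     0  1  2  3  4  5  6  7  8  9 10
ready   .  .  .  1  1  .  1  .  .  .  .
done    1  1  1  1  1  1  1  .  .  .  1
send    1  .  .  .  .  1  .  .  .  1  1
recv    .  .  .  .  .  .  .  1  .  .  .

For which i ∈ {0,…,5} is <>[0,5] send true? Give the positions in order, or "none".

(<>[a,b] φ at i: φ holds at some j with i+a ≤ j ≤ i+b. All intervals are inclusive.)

Evaluate at each i in [0,5]:
  i=0: ✓ (witness j=0)
  i=1: ✓ (witness j=5)
  i=2: ✓ (witness j=5)
  i=3: ✓ (witness j=5)
  i=4: ✓ (witness j=5)
  i=5: ✓ (witness j=5)

0, 1, 2, 3, 4, 5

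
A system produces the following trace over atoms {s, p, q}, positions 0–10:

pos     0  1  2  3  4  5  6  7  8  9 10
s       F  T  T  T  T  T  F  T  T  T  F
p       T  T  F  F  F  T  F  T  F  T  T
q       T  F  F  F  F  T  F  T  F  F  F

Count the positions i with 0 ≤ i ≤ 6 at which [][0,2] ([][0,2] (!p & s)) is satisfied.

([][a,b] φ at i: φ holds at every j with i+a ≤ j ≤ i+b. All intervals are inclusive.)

Evaluate at each i in [0,6]:
  i=0: ✗ (fails at j=0)
  i=1: ✗ (fails at j=1)
  i=2: ✗ (fails at j=3)
  i=3: ✗ (fails at j=3)
  i=4: ✗ (fails at j=4)
  i=5: ✗ (fails at j=5)
  i=6: ✗ (fails at j=6)
Positions where it holds: {} → 0.

0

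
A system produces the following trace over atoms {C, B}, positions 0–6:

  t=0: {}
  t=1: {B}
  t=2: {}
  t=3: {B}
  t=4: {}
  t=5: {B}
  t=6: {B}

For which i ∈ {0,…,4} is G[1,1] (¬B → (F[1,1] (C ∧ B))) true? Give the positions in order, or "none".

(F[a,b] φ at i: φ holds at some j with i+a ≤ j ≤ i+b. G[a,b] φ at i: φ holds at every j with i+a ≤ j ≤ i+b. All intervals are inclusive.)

Evaluate at each i in [0,4]:
  i=0: ✓ (all of [1,1])
  i=1: ✗ (fails at j=2)
  i=2: ✓ (all of [3,3])
  i=3: ✗ (fails at j=4)
  i=4: ✓ (all of [5,5])

0, 2, 4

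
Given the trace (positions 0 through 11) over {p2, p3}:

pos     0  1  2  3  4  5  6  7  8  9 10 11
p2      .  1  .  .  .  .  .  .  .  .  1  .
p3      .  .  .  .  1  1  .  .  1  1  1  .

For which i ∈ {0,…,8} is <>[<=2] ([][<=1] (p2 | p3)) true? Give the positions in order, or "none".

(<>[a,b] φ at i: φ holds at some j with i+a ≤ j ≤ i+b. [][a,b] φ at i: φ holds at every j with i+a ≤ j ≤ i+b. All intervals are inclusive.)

2, 3, 4, 6, 7, 8

Evaluate at each i in [0,8]:
  i=0: ✗ (none in [0,2])
  i=1: ✗ (none in [1,3])
  i=2: ✓ (witness j=4)
  i=3: ✓ (witness j=4)
  i=4: ✓ (witness j=4)
  i=5: ✗ (none in [5,7])
  i=6: ✓ (witness j=8)
  i=7: ✓ (witness j=8)
  i=8: ✓ (witness j=8)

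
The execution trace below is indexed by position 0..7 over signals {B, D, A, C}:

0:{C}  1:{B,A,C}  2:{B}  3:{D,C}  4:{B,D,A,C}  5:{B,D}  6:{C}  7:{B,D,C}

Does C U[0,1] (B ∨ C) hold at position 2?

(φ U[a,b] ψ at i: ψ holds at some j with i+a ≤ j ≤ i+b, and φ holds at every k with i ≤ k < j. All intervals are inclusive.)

Yes

Need some j in [2,3] with (B ∨ C), and C at every k in [2,j-1].
  j=2: (B ∨ C) holds; no prefix to check → satisfied.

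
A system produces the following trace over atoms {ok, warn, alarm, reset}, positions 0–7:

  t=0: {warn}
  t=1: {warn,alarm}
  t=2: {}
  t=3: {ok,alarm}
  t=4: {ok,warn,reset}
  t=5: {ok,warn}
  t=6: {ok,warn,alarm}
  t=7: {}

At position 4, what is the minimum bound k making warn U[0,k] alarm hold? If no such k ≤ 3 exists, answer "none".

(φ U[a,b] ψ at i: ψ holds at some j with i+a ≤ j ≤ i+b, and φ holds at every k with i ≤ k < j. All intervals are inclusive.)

2

Need earliest j ≥ 4 with alarm, and warn at every k in [4,j-1].
  j=4: rhs fails.
  j=5: rhs fails.
  j=6: rhs holds; lhs holds on [4,5]. k = 2.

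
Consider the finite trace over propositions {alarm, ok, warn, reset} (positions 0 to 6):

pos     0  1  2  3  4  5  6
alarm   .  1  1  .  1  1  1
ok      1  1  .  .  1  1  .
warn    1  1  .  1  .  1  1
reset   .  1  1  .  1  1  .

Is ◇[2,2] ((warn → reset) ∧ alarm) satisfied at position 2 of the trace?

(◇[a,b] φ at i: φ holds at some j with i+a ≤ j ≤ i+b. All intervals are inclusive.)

True

Check ((warn → reset) ∧ alarm) at each j in [4,4]:
  j=4: true
Found at j=4 → formula holds.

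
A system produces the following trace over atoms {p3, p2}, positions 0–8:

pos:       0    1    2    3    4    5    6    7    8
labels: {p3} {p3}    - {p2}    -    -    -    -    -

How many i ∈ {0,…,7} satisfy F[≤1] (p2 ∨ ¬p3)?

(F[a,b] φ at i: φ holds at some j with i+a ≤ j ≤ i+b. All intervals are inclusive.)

Evaluate at each i in [0,7]:
  i=0: ✗ (none in [0,1])
  i=1: ✓ (witness j=2)
  i=2: ✓ (witness j=2)
  i=3: ✓ (witness j=3)
  i=4: ✓ (witness j=4)
  i=5: ✓ (witness j=5)
  i=6: ✓ (witness j=6)
  i=7: ✓ (witness j=7)
Positions where it holds: {1, 2, 3, 4, 5, 6, 7} → 7.

7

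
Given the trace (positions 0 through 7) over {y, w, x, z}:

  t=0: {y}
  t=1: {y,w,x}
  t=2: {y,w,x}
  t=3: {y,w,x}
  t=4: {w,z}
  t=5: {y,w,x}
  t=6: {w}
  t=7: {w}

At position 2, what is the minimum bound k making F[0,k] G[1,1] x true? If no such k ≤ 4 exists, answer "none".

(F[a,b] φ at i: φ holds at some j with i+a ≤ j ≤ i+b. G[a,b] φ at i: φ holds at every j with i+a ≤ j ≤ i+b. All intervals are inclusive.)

Scan j = 2,3,… for G[1,1] x:
  j=2: holds
First hit at j=2, so smallest k = 2-2 = 0.

0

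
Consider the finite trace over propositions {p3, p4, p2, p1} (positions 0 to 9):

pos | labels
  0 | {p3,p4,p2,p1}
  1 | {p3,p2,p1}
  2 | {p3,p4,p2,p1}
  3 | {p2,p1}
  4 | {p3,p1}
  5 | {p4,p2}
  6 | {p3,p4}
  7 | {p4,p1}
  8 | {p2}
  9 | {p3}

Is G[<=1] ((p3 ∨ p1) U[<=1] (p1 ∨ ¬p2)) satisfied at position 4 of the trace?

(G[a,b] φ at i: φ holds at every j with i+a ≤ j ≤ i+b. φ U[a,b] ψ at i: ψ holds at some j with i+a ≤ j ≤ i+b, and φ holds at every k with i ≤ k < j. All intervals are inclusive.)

Check ((p3 ∨ p1) U[<=1] (p1 ∨ ¬p2)) at every j in [4,5]:
  j=4: holds
  j=5: fails
Fails at j=5 → formula fails.

No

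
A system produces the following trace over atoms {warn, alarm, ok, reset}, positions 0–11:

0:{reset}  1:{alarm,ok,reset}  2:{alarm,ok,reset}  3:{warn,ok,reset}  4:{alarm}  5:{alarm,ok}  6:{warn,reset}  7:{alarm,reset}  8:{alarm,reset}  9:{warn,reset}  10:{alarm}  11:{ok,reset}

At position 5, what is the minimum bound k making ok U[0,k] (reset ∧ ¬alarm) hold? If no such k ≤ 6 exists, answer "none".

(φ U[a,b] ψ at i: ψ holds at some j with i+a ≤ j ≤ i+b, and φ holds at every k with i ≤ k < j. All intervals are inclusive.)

Need earliest j ≥ 5 with (reset ∧ ¬alarm), and ok at every k in [5,j-1].
  j=5: rhs fails.
  j=6: rhs holds; lhs holds on [5,5]. k = 1.

1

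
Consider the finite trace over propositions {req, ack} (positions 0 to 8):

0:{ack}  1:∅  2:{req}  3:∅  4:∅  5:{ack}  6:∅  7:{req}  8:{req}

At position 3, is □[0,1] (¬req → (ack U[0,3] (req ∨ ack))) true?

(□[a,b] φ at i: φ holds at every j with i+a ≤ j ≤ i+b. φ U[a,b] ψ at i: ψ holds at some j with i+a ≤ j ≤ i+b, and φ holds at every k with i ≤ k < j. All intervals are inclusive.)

Check (¬req → (ack U[0,3] (req ∨ ack))) at every j in [3,4]:
  j=3: antecedent true; consequent fails → ✗
  j=4: antecedent true; consequent fails → ✗
Fails at j=3 → formula fails.

Does not hold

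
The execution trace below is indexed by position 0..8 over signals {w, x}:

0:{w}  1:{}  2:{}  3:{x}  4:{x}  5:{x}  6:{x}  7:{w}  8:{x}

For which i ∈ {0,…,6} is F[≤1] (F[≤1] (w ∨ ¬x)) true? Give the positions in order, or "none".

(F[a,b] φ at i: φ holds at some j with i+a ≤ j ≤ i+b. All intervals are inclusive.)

0, 1, 2, 5, 6

Evaluate at each i in [0,6]:
  i=0: ✓ (witness j=0)
  i=1: ✓ (witness j=1)
  i=2: ✓ (witness j=2)
  i=3: ✗ (none in [3,4])
  i=4: ✗ (none in [4,5])
  i=5: ✓ (witness j=6)
  i=6: ✓ (witness j=6)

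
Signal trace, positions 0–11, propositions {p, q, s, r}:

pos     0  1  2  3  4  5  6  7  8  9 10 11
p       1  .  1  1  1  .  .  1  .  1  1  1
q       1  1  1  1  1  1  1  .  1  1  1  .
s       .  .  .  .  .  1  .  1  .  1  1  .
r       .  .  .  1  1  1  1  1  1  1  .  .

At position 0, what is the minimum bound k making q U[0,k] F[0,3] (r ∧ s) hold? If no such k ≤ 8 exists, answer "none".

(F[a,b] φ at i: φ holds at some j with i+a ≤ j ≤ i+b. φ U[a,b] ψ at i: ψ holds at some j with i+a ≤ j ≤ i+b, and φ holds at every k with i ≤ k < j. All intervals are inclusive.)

Need earliest j ≥ 0 with F[0,3] (r ∧ s), and q at every k in [0,j-1].
  j=0: rhs fails.
  j=1: rhs fails.
  j=2: rhs holds; lhs holds on [0,1]. k = 2.

2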